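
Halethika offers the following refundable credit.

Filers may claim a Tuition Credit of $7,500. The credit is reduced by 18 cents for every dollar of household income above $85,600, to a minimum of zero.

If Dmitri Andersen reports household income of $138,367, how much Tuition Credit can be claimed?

Tuition Credit: 18% of the $52,767 excess over $85,600 is $9,498.06 ≥ base, so the credit is $0.

$0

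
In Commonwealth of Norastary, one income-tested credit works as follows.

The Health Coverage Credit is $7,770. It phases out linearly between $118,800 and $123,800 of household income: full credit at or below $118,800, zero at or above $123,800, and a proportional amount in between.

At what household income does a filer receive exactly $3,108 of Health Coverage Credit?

$121,800

$3,108 is 3,108/7,770 of the full $7,770, so 4,662/7,770 of the $5,000 range has been used: income = $118,800 + $5,000 × 4,662/7,770 = $121,800.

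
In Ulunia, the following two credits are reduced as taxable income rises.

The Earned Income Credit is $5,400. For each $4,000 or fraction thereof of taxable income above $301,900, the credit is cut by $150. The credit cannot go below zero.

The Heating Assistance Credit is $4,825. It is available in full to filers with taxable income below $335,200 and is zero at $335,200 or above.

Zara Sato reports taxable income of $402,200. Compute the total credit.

$1,500

Earned Income Credit: income exceeds $301,900 by $100,300, which is 26 full-or-partial $4,000 increments; reduction = 26 × $150 = $3,900, leaving $1,500.
Heating Assistance Credit: $402,200 meets or exceeds the $335,200 cutoff, so the credit is $0.
Total: $1,500 + $0 = $1,500.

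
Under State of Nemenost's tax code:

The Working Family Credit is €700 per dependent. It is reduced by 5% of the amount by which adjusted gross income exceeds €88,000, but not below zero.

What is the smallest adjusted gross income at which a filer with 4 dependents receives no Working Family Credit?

Full credit = 4 × €700 = €2,800.
The credit falls by 5% of each euro above €88,000, so it reaches zero when the excess is €2,800 / 5% = €56,000: income = €88,000 + €56,000 = €144,000.

€144,000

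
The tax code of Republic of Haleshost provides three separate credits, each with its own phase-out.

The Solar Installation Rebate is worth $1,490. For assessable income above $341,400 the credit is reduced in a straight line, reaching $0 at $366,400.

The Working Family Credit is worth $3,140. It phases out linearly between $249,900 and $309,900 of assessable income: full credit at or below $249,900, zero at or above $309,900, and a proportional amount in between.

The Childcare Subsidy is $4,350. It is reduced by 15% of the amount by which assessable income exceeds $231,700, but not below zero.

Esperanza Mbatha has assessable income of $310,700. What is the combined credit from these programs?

Solar Installation Rebate: $310,700 is at or below the $341,400 threshold, so the full $1,490 applies.
Working Family Credit: $310,700 is at or above $309,900, so the credit is $0.
Childcare Subsidy: 15% of the $79,000 excess over $231,700 is $11,850 ≥ base, so the credit is $0.
Total: $1,490 + $0 + $0 = $1,490.

$1,490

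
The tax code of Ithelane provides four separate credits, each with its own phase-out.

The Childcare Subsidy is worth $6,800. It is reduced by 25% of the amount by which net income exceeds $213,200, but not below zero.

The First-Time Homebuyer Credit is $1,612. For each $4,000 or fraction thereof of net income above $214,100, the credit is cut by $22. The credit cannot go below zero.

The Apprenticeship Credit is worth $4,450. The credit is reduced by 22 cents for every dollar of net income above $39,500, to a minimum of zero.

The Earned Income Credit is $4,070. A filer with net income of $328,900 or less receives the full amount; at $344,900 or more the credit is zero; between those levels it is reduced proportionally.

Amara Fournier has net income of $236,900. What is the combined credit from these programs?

Childcare Subsidy: 25% of the $23,700 excess over $213,200 is $5,925; credit = $6,800 − $5,925 = $875.
First-Time Homebuyer Credit: income exceeds $214,100 by $22,800, which is 6 full-or-partial $4,000 increments; reduction = 6 × $22 = $132, leaving $1,480.
Apprenticeship Credit: 22% of the $197,400 excess over $39,500 is $43,428 ≥ base, so the credit is $0.
Earned Income Credit: $236,900 is at or below the $328,900 threshold, so the full $4,070 applies.
Total: $875 + $1,480 + $0 + $4,070 = $6,425.

$6,425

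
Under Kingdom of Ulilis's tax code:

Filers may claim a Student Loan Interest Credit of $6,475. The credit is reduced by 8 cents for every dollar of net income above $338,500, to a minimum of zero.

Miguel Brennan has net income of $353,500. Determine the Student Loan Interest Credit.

Student Loan Interest Credit: 8% of the $15,000 excess over $338,500 is $1,200; credit = $6,475 − $1,200 = $5,275.

$5,275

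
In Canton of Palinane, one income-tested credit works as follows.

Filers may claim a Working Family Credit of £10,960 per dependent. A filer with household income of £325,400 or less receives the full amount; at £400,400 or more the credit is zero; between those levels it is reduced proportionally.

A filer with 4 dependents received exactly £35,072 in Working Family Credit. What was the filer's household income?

Full credit = 4 × £10,960 = £43,840.
£35,072 is 35,072/43,840 of the full £43,840, so 8,768/43,840 of the £75,000 range has been used: income = £325,400 + £75,000 × 8,768/43,840 = £340,400.

£340,400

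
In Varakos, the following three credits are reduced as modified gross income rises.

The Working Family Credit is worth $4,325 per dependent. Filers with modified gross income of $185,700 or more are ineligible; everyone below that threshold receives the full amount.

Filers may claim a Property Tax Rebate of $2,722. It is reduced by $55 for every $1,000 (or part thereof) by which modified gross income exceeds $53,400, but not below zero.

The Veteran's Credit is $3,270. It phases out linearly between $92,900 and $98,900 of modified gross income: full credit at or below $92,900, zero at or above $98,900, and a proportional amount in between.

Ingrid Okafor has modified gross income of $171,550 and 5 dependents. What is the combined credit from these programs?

Working Family Credit: base = 5 × $4,325 = $21,625. $171,550 is below the $185,700 cutoff, so the full $21,625 applies.
Property Tax Rebate: income exceeds $53,400 by $118,150 → 119 increments × $55 = $6,545 ≥ base, so the credit is $0.
Veteran's Credit: $171,550 is at or above $98,900, so the credit is $0.
Total: $21,625 + $0 + $0 = $21,625.

$21,625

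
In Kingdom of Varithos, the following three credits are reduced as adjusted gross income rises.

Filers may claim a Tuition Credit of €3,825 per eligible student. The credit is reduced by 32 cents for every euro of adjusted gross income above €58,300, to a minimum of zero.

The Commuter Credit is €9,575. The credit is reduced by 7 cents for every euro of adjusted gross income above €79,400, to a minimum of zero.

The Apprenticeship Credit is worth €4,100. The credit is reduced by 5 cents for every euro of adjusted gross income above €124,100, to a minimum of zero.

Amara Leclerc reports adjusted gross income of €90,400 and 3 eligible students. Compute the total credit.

€14,108

Tuition Credit: base = 3 × €3,825 = €11,475. 32% of the €32,100 excess over €58,300 is €10,272; credit = €11,475 − €10,272 = €1,203.
Commuter Credit: 7% of the €11,000 excess over €79,400 is €770; credit = €9,575 − €770 = €8,805.
Apprenticeship Credit: €90,400 is at or below the €124,100 threshold, so the full €4,100 applies.
Total: €1,203 + €8,805 + €4,100 = €14,108.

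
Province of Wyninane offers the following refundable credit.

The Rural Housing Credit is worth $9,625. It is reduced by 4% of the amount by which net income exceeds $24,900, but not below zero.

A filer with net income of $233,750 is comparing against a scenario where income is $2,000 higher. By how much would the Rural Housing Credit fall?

At $233,750 — 4% of the $208,850 excess over $24,900 is $8,354; credit = $9,625 − $8,354 = $1,271.
At $235,750 — 4% of the $210,850 excess over $24,900 is $8,434; credit = $9,625 − $8,434 = $1,191.
Lost: $1,271 − $1,191 = $80.

$80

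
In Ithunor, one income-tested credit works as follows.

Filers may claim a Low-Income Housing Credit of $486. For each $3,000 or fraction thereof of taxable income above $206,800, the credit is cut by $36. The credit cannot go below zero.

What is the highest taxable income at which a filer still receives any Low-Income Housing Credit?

After 13 increments the reduction is 13 × $36 = $468, leaving $18; one more increment wipes it out. Increment 13 ends at excess 13 × $3,000 = $39,000, so the highest qualifying income is $206,800 + $39,000 = $245,800.

$245,800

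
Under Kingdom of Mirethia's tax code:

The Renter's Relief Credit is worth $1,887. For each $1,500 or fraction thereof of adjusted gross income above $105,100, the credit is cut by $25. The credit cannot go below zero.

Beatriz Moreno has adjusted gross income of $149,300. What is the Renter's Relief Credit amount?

Renter's Relief Credit: income exceeds $105,100 by $44,200, which is 30 full-or-partial $1,500 increments; reduction = 30 × $25 = $750, leaving $1,137.

$1,137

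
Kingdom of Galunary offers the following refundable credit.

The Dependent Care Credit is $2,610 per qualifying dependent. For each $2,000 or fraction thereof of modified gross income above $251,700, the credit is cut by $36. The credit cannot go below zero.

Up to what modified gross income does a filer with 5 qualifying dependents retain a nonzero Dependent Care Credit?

Full credit = 5 × $2,610 = $13,050.
After 362 increments the reduction is 362 × $36 = $13,032, leaving $18; one more increment wipes it out. Increment 362 ends at excess 362 × $2,000 = $724,000, so the highest qualifying income is $251,700 + $724,000 = $975,700.

$975,700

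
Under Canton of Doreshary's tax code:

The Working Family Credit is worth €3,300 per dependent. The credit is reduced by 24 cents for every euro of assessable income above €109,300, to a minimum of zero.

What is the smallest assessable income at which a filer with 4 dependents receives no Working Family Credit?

Full credit = 4 × €3,300 = €13,200.
The credit falls by 24% of each euro above €109,300, so it reaches zero when the excess is €13,200 / 24% = €55,000: income = €109,300 + €55,000 = €164,300.

€164,300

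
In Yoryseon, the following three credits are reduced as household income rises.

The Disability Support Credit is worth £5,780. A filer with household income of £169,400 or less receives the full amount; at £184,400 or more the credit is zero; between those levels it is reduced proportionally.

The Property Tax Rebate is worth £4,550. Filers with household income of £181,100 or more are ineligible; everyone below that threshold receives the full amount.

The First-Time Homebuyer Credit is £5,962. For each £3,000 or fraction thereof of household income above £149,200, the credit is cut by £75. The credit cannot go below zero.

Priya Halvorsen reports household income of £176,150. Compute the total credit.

£13,016

Disability Support Credit: £176,150 is £6,750 into a £15,000 phase-out range, leaving 8,250/15,000 of the credit: £5,780 × 8,250/15,000 = £3,179.
Property Tax Rebate: £176,150 is below the £181,100 cutoff, so the full £4,550 applies.
First-Time Homebuyer Credit: income exceeds £149,200 by £26,950, which is 9 full-or-partial £3,000 increments; reduction = 9 × £75 = £675, leaving £5,287.
Total: £3,179 + £4,550 + £5,287 = £13,016.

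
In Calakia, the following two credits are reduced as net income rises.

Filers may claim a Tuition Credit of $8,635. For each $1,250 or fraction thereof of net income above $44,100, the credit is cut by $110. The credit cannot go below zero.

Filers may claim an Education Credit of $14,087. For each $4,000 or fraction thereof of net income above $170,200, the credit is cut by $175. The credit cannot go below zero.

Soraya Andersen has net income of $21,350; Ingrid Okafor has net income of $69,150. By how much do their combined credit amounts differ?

$2,310

Soraya ($21,350): Tuition Credit: $21,350 is at or below the $44,100 threshold, so the full $8,635 applies. Education Credit: $21,350 is at or below the $170,200 threshold, so the full $14,087 applies. total $8,635 + $14,087 = $22,722
Ingrid ($69,150): Tuition Credit: income exceeds $44,100 by $25,050, which is 21 full-or-partial $1,250 increments; reduction = 21 × $110 = $2,310, leaving $6,325. Education Credit: $69,150 is at or below the $170,200 threshold, so the full $14,087 applies. total $6,325 + $14,087 = $20,412
Difference: |$22,722 − $20,412| = $2,310.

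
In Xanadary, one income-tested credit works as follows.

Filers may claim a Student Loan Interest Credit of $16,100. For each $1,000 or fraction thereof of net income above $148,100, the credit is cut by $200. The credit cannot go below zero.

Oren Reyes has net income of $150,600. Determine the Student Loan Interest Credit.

$15,500

Student Loan Interest Credit: income exceeds $148,100 by $2,500, which is 3 full-or-partial $1,000 increments; reduction = 3 × $200 = $600, leaving $15,500.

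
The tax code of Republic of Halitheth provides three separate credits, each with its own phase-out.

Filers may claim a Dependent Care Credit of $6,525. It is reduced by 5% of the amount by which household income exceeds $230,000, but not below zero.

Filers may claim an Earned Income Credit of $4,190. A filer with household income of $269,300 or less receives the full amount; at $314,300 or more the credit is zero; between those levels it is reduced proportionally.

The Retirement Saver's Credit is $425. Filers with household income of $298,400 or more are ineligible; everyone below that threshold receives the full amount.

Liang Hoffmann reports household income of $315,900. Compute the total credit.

$2,230

Dependent Care Credit: 5% of the $85,900 excess over $230,000 is $4,295; credit = $6,525 − $4,295 = $2,230.
Earned Income Credit: $315,900 is at or above $314,300, so the credit is $0.
Retirement Saver's Credit: $315,900 meets or exceeds the $298,400 cutoff, so the credit is $0.
Total: $2,230 + $0 + $0 = $2,230.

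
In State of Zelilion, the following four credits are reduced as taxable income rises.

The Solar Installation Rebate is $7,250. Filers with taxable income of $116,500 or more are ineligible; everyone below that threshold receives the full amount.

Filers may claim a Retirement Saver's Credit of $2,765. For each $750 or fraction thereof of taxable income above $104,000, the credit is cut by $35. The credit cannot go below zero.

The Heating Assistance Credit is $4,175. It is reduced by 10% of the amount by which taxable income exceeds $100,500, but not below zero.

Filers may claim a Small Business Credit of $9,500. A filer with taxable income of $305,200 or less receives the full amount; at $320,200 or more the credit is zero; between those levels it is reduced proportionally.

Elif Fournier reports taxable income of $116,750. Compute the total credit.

Solar Installation Rebate: $116,750 meets or exceeds the $116,500 cutoff, so the credit is $0.
Retirement Saver's Credit: income exceeds $104,000 by $12,750, which is 17 full-or-partial $750 increments; reduction = 17 × $35 = $595, leaving $2,170.
Heating Assistance Credit: 10% of the $16,250 excess over $100,500 is $1,625; credit = $4,175 − $1,625 = $2,550.
Small Business Credit: $116,750 is at or below the $305,200 threshold, so the full $9,500 applies.
Total: $0 + $2,170 + $2,550 + $9,500 = $14,220.

$14,220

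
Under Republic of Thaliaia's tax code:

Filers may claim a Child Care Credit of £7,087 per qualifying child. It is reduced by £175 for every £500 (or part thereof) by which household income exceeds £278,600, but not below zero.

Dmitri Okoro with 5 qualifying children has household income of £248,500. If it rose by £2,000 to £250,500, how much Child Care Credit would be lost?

At £248,500 — base = 5 × £7,087 = £35,435. £248,500 is at or below the £278,600 threshold, so the full £35,435 applies.
At £250,500 — base = 5 × £7,087 = £35,435. £250,500 is at or below the £278,600 threshold, so the full £35,435 applies.
Lost: £35,435 − £35,435 = £0.

£0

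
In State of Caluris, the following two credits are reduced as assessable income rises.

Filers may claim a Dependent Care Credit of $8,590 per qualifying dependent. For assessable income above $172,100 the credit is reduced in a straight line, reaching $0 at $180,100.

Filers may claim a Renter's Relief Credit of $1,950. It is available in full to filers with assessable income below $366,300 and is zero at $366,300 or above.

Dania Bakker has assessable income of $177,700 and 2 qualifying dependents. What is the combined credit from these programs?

Dependent Care Credit: base = 2 × $8,590 = $17,180. $177,700 is $5,600 into a $8,000 phase-out range, leaving 2,400/8,000 of the credit: $17,180 × 2,400/8,000 = $5,154.
Renter's Relief Credit: $177,700 is below the $366,300 cutoff, so the full $1,950 applies.
Total: $5,154 + $1,950 = $7,104.

$7,104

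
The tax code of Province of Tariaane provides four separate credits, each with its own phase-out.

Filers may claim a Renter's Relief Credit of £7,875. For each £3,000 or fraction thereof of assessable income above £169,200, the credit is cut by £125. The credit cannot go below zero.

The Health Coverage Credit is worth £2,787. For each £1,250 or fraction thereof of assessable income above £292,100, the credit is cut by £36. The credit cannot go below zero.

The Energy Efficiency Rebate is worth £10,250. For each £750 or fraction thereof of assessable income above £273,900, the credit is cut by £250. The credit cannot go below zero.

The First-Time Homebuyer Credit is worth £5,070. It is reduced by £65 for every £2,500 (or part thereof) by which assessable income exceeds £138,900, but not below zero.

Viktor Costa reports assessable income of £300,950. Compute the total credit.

Renter's Relief Credit: income exceeds £169,200 by £131,750, which is 44 full-or-partial £3,000 increments; reduction = 44 × £125 = £5,500, leaving £2,375.
Health Coverage Credit: income exceeds £292,100 by £8,850, which is 8 full-or-partial £1,250 increments; reduction = 8 × £36 = £288, leaving £2,499.
Energy Efficiency Rebate: income exceeds £273,900 by £27,050, which is 37 full-or-partial £750 increments; reduction = 37 × £250 = £9,250, leaving £1,000.
First-Time Homebuyer Credit: income exceeds £138,900 by £162,050, which is 65 full-or-partial £2,500 increments; reduction = 65 × £65 = £4,225, leaving £845.
Total: £2,375 + £2,499 + £1,000 + £845 = £6,719.

£6,719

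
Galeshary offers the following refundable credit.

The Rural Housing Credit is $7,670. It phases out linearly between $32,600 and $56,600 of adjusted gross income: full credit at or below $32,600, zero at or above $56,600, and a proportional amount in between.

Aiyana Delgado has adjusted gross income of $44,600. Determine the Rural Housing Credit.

Rural Housing Credit: $44,600 is $12,000 into a $24,000 phase-out range, leaving 12,000/24,000 of the credit: $7,670 × 12,000/24,000 = $3,835.

$3,835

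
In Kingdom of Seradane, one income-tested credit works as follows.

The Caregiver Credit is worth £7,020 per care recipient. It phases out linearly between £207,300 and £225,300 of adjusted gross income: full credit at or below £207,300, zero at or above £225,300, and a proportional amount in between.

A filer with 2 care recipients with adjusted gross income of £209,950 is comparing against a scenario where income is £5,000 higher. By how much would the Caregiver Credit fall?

At £209,950 — base = 2 × £7,020 = £14,040. £209,950 is £2,650 into a £18,000 phase-out range, leaving 15,350/18,000 of the credit: £14,040 × 15,350/18,000 = £11,973.
At £214,950 — base = 2 × £7,020 = £14,040. £214,950 is £7,650 into a £18,000 phase-out range, leaving 10,350/18,000 of the credit: £14,040 × 10,350/18,000 = £8,073.
Lost: £11,973 − £8,073 = £3,900.

£3,900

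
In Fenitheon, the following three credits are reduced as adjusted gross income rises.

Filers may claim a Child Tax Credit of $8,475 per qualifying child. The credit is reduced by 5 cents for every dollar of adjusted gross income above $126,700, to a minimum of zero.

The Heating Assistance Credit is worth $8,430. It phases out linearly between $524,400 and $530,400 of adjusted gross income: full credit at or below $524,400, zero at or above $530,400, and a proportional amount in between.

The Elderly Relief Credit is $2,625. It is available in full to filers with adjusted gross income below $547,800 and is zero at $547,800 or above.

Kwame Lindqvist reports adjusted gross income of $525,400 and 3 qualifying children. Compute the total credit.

$15,140

Child Tax Credit: base = 3 × $8,475 = $25,425. 5% of the $398,700 excess over $126,700 is $19,935; credit = $25,425 − $19,935 = $5,490.
Heating Assistance Credit: $525,400 is $1,000 into a $6,000 phase-out range, leaving 5,000/6,000 of the credit: $8,430 × 5,000/6,000 = $7,025.
Elderly Relief Credit: $525,400 is below the $547,800 cutoff, so the full $2,625 applies.
Total: $5,490 + $7,025 + $2,625 = $15,140.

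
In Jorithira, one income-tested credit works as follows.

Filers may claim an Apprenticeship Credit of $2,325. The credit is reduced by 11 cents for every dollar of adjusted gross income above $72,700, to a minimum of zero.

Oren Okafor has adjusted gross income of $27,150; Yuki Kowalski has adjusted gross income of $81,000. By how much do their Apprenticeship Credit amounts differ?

$913

Oren ($27,150): Apprenticeship Credit: $27,150 is at or below the $72,700 threshold, so the full $2,325 applies.
Yuki ($81,000): Apprenticeship Credit: 11% of the $8,300 excess over $72,700 is $913; credit = $2,325 − $913 = $1,412.
Difference: |$2,325 − $1,412| = $913.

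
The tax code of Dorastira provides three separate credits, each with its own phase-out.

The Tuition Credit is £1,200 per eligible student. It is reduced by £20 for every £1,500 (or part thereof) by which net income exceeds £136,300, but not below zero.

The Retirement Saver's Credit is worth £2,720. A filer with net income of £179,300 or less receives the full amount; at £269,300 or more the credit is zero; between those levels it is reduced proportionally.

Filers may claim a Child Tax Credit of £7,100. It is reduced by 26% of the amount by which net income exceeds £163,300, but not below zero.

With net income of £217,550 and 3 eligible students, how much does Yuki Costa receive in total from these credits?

Tuition Credit: base = 3 × £1,200 = £3,600. income exceeds £136,300 by £81,250, which is 55 full-or-partial £1,500 increments; reduction = 55 × £20 = £1,100, leaving £2,500.
Retirement Saver's Credit: £217,550 is £38,250 into a £90,000 phase-out range, leaving 51,750/90,000 of the credit: £2,720 × 51,750/90,000 = £1,564.
Child Tax Credit: 26% of the £54,250 excess over £163,300 is £14,105 ≥ base, so the credit is £0.
Total: £2,500 + £1,564 + £0 = £4,064.

£4,064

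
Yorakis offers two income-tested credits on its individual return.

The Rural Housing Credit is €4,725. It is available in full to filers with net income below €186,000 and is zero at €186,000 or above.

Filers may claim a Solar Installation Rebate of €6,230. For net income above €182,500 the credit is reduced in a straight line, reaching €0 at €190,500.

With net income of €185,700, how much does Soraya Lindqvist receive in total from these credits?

€8,463

Rural Housing Credit: €185,700 is below the €186,000 cutoff, so the full €4,725 applies.
Solar Installation Rebate: €185,700 is €3,200 into a €8,000 phase-out range, leaving 4,800/8,000 of the credit: €6,230 × 4,800/8,000 = €3,738.
Total: €4,725 + €3,738 = €8,463.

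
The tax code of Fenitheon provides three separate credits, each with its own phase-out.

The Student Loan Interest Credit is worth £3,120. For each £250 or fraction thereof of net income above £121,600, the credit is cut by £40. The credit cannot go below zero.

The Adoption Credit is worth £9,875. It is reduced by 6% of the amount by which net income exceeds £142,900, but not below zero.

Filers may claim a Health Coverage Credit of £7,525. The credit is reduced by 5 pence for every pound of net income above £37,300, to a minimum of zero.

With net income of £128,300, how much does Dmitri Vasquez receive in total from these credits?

£14,890

Student Loan Interest Credit: income exceeds £121,600 by £6,700, which is 27 full-or-partial £250 increments; reduction = 27 × £40 = £1,080, leaving £2,040.
Adoption Credit: £128,300 is at or below the £142,900 threshold, so the full £9,875 applies.
Health Coverage Credit: 5% of the £91,000 excess over £37,300 is £4,550; credit = £7,525 − £4,550 = £2,975.
Total: £2,040 + £9,875 + £2,975 = £14,890.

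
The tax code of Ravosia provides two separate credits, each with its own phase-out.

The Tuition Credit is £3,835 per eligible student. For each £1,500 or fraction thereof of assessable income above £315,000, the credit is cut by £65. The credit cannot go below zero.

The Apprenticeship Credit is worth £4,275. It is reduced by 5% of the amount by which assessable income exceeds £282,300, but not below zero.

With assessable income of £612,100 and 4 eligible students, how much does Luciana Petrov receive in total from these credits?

Tuition Credit: base = 4 × £3,835 = £15,340. income exceeds £315,000 by £297,100, which is 199 full-or-partial £1,500 increments; reduction = 199 × £65 = £12,935, leaving £2,405.
Apprenticeship Credit: 5% of the £329,800 excess over £282,300 is £16,490 ≥ base, so the credit is £0.
Total: £2,405 + £0 = £2,405.

£2,405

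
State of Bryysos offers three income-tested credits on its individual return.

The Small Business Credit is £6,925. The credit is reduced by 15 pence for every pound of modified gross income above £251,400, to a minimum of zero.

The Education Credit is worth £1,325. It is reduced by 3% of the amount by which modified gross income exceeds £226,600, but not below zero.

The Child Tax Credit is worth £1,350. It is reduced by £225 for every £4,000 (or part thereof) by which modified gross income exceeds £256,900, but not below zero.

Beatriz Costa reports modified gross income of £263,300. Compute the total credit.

£6,264

Small Business Credit: 15% of the £11,900 excess over £251,400 is £1,785; credit = £6,925 − £1,785 = £5,140.
Education Credit: 3% of the £36,700 excess over £226,600 is £1,101; credit = £1,325 − £1,101 = £224.
Child Tax Credit: income exceeds £256,900 by £6,400, which is 2 full-or-partial £4,000 increments; reduction = 2 × £225 = £450, leaving £900.
Total: £5,140 + £224 + £900 = £6,264.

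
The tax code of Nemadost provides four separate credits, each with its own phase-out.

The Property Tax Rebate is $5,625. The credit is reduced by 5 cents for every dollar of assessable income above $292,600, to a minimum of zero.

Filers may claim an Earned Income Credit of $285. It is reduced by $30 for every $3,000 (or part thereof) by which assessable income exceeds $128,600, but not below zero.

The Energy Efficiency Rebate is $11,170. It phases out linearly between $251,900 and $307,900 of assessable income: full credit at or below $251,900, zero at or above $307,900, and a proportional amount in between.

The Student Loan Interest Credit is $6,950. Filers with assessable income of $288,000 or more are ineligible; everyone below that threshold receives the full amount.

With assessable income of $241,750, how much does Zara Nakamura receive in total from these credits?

Property Tax Rebate: $241,750 is at or below the $292,600 threshold, so the full $5,625 applies.
Earned Income Credit: income exceeds $128,600 by $113,150 → 38 increments × $30 = $1,140 ≥ base, so the credit is $0.
Energy Efficiency Rebate: $241,750 is at or below the $251,900 threshold, so the full $11,170 applies.
Student Loan Interest Credit: $241,750 is below the $288,000 cutoff, so the full $6,950 applies.
Total: $5,625 + $0 + $11,170 + $6,950 = $23,745.

$23,745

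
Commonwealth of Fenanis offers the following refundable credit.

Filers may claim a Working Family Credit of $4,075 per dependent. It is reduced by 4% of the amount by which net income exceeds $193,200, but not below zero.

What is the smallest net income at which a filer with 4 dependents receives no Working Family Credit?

Full credit = 4 × $4,075 = $16,300.
The credit falls by 4% of each dollar above $193,200, so it reaches zero when the excess is $16,300 / 4% = $407,500: income = $193,200 + $407,500 = $600,700.

$600,700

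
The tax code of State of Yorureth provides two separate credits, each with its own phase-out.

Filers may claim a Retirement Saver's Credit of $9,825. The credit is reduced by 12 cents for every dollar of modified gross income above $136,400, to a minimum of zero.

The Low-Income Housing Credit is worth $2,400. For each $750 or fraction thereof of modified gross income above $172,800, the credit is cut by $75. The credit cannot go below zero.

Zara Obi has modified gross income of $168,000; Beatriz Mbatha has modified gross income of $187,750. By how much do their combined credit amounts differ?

Zara ($168,000): Retirement Saver's Credit: 12% of the $31,600 excess over $136,400 is $3,792; credit = $9,825 − $3,792 = $6,033. Low-Income Housing Credit: $168,000 is at or below the $172,800 threshold, so the full $2,400 applies. total $6,033 + $2,400 = $8,433
Beatriz ($187,750): Retirement Saver's Credit: 12% of the $51,350 excess over $136,400 is $6,162; credit = $9,825 − $6,162 = $3,663. Low-Income Housing Credit: income exceeds $172,800 by $14,950, which is 20 full-or-partial $750 increments; reduction = 20 × $75 = $1,500, leaving $900. total $3,663 + $900 = $4,563
Difference: |$8,433 − $4,563| = $3,870.

$3,870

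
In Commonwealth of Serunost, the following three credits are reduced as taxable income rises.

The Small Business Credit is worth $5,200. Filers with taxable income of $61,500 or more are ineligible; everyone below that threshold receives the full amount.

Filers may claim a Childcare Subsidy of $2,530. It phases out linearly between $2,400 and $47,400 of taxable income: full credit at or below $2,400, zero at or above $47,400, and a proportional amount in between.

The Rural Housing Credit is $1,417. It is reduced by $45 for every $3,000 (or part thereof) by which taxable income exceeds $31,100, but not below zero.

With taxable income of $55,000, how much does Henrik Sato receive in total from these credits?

Small Business Credit: $55,000 is below the $61,500 cutoff, so the full $5,200 applies.
Childcare Subsidy: $55,000 is at or above $47,400, so the credit is $0.
Rural Housing Credit: income exceeds $31,100 by $23,900, which is 8 full-or-partial $3,000 increments; reduction = 8 × $45 = $360, leaving $1,057.
Total: $5,200 + $0 + $1,057 = $6,257.

$6,257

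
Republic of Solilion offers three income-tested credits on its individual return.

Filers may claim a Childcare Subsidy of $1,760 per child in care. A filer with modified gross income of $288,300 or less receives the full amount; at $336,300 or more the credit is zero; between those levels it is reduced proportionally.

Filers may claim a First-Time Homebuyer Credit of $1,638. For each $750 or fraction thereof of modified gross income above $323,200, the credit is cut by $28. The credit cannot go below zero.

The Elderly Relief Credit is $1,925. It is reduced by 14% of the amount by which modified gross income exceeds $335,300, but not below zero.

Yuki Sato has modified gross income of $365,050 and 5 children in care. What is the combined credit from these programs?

Childcare Subsidy: base = 5 × $1,760 = $8,800. $365,050 is at or above $336,300, so the credit is $0.
First-Time Homebuyer Credit: income exceeds $323,200 by $41,850, which is 56 full-or-partial $750 increments; reduction = 56 × $28 = $1,568, leaving $70.
Elderly Relief Credit: 14% of the $29,750 excess over $335,300 is $4,165 ≥ base, so the credit is $0.
Total: $0 + $70 + $0 = $70.

$70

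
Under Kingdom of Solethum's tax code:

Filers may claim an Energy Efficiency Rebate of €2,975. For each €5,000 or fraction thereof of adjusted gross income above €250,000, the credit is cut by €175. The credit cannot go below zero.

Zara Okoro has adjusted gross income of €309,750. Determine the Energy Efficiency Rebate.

€875

Energy Efficiency Rebate: income exceeds €250,000 by €59,750, which is 12 full-or-partial €5,000 increments; reduction = 12 × €175 = €2,100, leaving €875.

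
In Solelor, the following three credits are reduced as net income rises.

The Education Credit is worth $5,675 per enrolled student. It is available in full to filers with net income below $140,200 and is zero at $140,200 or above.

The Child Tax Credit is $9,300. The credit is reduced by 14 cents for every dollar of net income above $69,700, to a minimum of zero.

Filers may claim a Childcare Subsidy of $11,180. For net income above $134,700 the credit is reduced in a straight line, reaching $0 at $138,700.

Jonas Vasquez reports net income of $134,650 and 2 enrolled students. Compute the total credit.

$22,737

Education Credit: base = 2 × $5,675 = $11,350. $134,650 is below the $140,200 cutoff, so the full $11,350 applies.
Child Tax Credit: 14% of the $64,950 excess over $69,700 is $9,093; credit = $9,300 − $9,093 = $207.
Childcare Subsidy: $134,650 is at or below the $134,700 threshold, so the full $11,180 applies.
Total: $11,350 + $207 + $11,180 = $22,737.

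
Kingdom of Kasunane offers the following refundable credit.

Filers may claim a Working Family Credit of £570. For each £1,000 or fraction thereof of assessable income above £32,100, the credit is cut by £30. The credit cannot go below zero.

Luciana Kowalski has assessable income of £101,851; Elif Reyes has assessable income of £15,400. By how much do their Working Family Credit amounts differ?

£570

Luciana (£101,851): Working Family Credit: income exceeds £32,100 by £69,751 → 70 increments × £30 = £2,100 ≥ base, so the credit is £0.
Elif (£15,400): Working Family Credit: £15,400 is at or below the £32,100 threshold, so the full £570 applies.
Difference: |£0 − £570| = £570.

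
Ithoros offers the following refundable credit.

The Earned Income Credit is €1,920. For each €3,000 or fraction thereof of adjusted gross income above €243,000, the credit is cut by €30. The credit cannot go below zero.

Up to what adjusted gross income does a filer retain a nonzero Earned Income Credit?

€432,000

After 63 increments the reduction is 63 × €30 = €1,890, leaving €30; one more increment wipes it out. Increment 63 ends at excess 63 × €3,000 = €189,000, so the highest qualifying income is €243,000 + €189,000 = €432,000.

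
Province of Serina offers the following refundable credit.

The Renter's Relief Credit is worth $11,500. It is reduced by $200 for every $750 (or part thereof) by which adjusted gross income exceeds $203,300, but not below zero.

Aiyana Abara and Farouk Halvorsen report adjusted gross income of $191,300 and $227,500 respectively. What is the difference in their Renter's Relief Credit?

Aiyana ($191,300): Renter's Relief Credit: $191,300 is at or below the $203,300 threshold, so the full $11,500 applies.
Farouk ($227,500): Renter's Relief Credit: income exceeds $203,300 by $24,200, which is 33 full-or-partial $750 increments; reduction = 33 × $200 = $6,600, leaving $4,900.
Difference: |$11,500 − $4,900| = $6,600.

$6,600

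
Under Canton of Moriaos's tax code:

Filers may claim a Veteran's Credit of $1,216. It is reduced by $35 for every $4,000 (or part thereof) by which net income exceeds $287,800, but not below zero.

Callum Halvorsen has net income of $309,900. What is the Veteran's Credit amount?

Veteran's Credit: income exceeds $287,800 by $22,100, which is 6 full-or-partial $4,000 increments; reduction = 6 × $35 = $210, leaving $1,006.

$1,006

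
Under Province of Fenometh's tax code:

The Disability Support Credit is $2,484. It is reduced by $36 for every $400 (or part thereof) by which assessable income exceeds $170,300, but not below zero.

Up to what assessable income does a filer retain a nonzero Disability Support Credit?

After 68 increments the reduction is 68 × $36 = $2,448, leaving $36; one more increment wipes it out. Increment 68 ends at excess 68 × $400 = $27,200, so the highest qualifying income is $170,300 + $27,200 = $197,500.

$197,500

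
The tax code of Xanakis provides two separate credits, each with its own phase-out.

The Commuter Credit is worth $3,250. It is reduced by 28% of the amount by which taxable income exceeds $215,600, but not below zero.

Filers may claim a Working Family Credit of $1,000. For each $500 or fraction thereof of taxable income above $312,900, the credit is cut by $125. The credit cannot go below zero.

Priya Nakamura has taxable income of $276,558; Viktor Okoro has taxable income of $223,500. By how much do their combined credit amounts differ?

Priya ($276,558): Commuter Credit: 28% of the $60,958 excess over $215,600 is $17,068.24 ≥ base, so the credit is $0. Working Family Credit: $276,558 is at or below the $312,900 threshold, so the full $1,000 applies. total $0 + $1,000 = $1,000
Viktor ($223,500): Commuter Credit: 28% of the $7,900 excess over $215,600 is $2,212; credit = $3,250 − $2,212 = $1,038. Working Family Credit: $223,500 is at or below the $312,900 threshold, so the full $1,000 applies. total $1,038 + $1,000 = $2,038
Difference: |$1,000 − $2,038| = $1,038.

$1,038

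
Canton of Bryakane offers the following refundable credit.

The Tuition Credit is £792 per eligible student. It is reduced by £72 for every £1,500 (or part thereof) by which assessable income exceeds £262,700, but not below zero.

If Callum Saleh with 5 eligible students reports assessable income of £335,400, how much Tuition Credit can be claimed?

£432

Tuition Credit: base = 5 × £792 = £3,960. income exceeds £262,700 by £72,700, which is 49 full-or-partial £1,500 increments; reduction = 49 × £72 = £3,528, leaving £432.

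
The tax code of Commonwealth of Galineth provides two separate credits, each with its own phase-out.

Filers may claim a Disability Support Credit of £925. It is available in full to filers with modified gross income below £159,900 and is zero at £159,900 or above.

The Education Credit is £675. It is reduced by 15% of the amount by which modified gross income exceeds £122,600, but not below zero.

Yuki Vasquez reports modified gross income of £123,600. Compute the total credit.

£1,450

Disability Support Credit: £123,600 is below the £159,900 cutoff, so the full £925 applies.
Education Credit: 15% of the £1,000 excess over £122,600 is £150; credit = £675 − £150 = £525.
Total: £925 + £525 = £1,450.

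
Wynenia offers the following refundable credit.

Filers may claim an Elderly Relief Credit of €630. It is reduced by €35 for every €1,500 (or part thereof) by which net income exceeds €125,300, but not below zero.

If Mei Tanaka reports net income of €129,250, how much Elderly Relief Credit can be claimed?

€525

Elderly Relief Credit: income exceeds €125,300 by €3,950, which is 3 full-or-partial €1,500 increments; reduction = 3 × €35 = €105, leaving €525.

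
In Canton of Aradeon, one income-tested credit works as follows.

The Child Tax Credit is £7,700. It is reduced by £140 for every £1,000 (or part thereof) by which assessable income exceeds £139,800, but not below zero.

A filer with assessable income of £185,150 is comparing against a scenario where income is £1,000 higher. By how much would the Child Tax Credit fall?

At £185,150 — income exceeds £139,800 by £45,350, which is 46 full-or-partial £1,000 increments; reduction = 46 × £140 = £6,440, leaving £1,260.
At £186,150 — income exceeds £139,800 by £46,350, which is 47 full-or-partial £1,000 increments; reduction = 47 × £140 = £6,580, leaving £1,120.
Lost: £1,260 − £1,120 = £140.

£140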